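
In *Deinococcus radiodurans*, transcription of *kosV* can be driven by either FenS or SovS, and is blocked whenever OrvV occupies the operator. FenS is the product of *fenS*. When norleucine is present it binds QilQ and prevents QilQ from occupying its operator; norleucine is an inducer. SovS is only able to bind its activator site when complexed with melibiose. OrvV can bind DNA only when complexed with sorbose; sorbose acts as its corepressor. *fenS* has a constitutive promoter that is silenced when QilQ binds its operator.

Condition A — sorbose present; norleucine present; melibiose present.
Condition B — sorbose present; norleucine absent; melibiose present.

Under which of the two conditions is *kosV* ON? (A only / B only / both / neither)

neither

Condition A:
Sorbose is present, so OrvV is active.
Norleucine is present, so QilQ is inactive.
With no repressor bound, *fenS* is transcribed.
So FenS is produced and active.
Melibiose is present, so SovS is active.
With repressor OrvV bound, *kosV* is not transcribed.
→ *kosV* is OFF in A.
Condition B:
Sorbose is present, so OrvV is active.
Norleucine is absent, so QilQ is active.
With repressor QilQ bound, *fenS* is not transcribed.
So FenS is not produced.
Melibiose is present, so SovS is active.
With repressor OrvV bound, *kosV* is not transcribed.
→ *kosV* is OFF in B.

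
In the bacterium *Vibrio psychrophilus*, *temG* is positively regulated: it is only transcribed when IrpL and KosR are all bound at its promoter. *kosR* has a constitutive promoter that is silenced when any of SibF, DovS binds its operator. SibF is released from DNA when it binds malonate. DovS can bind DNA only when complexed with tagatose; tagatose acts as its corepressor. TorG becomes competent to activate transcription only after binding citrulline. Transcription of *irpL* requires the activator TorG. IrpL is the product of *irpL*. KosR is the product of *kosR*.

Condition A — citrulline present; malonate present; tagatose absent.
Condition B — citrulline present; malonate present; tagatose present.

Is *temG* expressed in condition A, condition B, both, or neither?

A only

Condition A:
Citrulline is present, so TorG is active.
No repressor is bound and TorG is active, so *irpL* is transcribed.
So IrpL is produced and active.
Malonate is present, so SibF is inactive.
Tagatose is absent, so DovS is inactive.
With no repressor bound, *kosR* is transcribed.
So KosR is produced and active.
No repressor is bound and IrpL and KosR are active, so *temG* is transcribed.
→ *temG* is ON in A.
Condition B:
Citrulline is present, so TorG is active.
No repressor is bound and TorG is active, so *irpL* is transcribed.
So IrpL is produced and active.
Malonate is present, so SibF is inactive.
Tagatose is present, so DovS is active.
With repressor DovS bound, *kosR* is not transcribed.
So KosR is not produced.
Required activator KosR is absent, so *temG* is not transcribed.
→ *temG* is OFF in B.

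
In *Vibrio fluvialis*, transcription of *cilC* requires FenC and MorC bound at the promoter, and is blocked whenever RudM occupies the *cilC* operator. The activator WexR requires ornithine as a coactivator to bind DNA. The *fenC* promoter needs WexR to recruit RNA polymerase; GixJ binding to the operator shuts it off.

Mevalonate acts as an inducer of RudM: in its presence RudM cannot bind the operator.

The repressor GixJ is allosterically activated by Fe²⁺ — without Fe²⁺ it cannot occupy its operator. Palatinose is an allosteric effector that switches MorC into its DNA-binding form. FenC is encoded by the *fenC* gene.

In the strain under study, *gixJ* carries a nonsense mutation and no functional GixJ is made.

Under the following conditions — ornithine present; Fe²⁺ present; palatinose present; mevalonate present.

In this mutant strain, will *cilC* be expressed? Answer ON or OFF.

ON

Ornithine is present, so WexR is active.
GixJ is non-functional in this strain, so it has no effect.
No repressor is bound and WexR is active, so *fenC* is transcribed.
So FenC is produced and active.
Palatinose is present, so MorC is active.
Mevalonate is present, so RudM is inactive.
No repressor is bound and FenC and MorC are active, so *cilC* is transcribed.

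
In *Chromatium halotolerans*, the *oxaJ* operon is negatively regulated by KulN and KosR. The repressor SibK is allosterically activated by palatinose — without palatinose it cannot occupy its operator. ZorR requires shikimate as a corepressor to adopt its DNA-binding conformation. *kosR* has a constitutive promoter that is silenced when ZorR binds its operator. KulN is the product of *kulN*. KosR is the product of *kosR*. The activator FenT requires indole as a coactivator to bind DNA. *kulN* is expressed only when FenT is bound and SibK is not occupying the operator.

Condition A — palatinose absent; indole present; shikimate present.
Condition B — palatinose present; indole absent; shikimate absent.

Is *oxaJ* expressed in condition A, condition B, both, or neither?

neither

Condition A:
Palatinose is absent, so SibK is inactive.
Indole is present, so FenT is active.
No repressor is bound and FenT is active, so *kulN* is transcribed.
So KulN is produced and active.
Shikimate is present, so ZorR is active.
With repressor ZorR bound, *kosR* is not transcribed.
So KosR is not produced.
With repressor KulN bound, *oxaJ* is not transcribed.
→ *oxaJ* is OFF in A.
Condition B:
Palatinose is present, so SibK is active.
Indole is absent, so FenT is inactive.
With repressor SibK bound, *kulN* is not transcribed.
So KulN is not produced.
Shikimate is absent, so ZorR is inactive.
With no repressor bound, *kosR* is transcribed.
So KosR is produced and active.
With repressor KosR bound, *oxaJ* is not transcribed.
→ *oxaJ* is OFF in B.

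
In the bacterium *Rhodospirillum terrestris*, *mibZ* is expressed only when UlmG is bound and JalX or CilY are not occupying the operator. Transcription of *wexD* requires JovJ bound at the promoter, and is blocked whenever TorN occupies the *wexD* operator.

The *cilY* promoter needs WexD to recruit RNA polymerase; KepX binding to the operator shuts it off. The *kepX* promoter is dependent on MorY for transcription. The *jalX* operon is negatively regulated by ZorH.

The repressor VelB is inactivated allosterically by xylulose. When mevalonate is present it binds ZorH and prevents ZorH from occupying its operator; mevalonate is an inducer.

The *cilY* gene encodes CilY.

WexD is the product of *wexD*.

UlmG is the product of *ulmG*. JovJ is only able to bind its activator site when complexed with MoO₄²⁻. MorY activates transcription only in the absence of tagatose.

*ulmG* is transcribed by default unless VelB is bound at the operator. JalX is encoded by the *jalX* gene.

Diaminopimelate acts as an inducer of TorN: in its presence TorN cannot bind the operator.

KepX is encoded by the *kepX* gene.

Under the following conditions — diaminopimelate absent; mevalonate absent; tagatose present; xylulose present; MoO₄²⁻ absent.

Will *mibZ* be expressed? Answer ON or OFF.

Xylulose is present, so VelB is inactive.
With no repressor bound, *ulmG* is transcribed.
So UlmG is produced and active.
Mevalonate is absent, so ZorH is active.
With repressor ZorH bound, *jalX* is not transcribed.
So JalX is not produced.
Diaminopimelate is absent, so TorN is active.
MoO₄²⁻ is absent, so JovJ is inactive.
With repressor TorN bound, *wexD* is not transcribed.
So WexD is not produced.
Tagatose is present, so MorY is inactive.
Required activator MorY is absent, so *kepX* is not transcribed.
So KepX is not produced.
Required activator WexD is absent, so *cilY* is not transcribed.
So CilY is not produced.
No repressor is bound and UlmG is active, so *mibZ* is transcribed.

ON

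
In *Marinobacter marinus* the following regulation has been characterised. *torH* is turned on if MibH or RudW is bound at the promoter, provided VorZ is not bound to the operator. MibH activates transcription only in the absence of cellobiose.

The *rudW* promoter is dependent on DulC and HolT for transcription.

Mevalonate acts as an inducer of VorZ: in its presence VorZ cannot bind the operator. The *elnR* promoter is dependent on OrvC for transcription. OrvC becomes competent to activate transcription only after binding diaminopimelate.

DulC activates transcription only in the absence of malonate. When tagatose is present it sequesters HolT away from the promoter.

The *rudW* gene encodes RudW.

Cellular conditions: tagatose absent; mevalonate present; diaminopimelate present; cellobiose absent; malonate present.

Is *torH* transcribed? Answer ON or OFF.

ON

Mevalonate is present, so VorZ is inactive.
Cellobiose is absent, so MibH is active.
Malonate is present, so DulC is inactive.
Tagatose is absent, so HolT is active.
Required activator DulC is absent, so *rudW* is not transcribed.
So RudW is not produced.
Activator MibH is present, so *torH* is transcribed.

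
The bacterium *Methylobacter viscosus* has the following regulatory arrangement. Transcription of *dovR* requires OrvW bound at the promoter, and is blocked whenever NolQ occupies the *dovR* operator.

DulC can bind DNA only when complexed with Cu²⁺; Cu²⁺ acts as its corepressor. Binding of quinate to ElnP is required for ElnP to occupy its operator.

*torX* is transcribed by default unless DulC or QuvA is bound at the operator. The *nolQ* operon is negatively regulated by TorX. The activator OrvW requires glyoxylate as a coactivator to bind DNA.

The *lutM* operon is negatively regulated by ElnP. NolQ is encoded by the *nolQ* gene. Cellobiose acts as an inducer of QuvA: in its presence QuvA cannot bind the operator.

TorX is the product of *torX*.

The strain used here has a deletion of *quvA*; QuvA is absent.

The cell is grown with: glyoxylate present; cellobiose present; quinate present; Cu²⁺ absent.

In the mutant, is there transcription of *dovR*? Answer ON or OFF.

Cu²⁺ is absent, so DulC is inactive.
QuvA is non-functional in this strain, so it has no effect.
With no repressor bound, *torX* is transcribed.
So TorX is produced and active.
With repressor TorX bound, *nolQ* is not transcribed.
So NolQ is not produced.
Glyoxylate is present, so OrvW is active.
No repressor is bound and OrvW is active, so *dovR* is transcribed.

ON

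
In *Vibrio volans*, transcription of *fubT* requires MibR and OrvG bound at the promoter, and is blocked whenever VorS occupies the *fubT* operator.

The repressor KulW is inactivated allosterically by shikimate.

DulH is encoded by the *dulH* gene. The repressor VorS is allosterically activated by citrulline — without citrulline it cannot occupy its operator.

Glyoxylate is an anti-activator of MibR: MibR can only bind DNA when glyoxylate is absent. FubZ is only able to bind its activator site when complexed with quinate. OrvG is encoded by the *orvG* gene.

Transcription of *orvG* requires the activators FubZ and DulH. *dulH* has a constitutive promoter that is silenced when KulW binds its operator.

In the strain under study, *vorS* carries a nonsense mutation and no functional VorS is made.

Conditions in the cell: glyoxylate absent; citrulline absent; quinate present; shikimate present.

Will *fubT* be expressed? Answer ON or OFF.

ON

Glyoxylate is absent, so MibR is active.
Quinate is present, so FubZ is active.
Shikimate is present, so KulW is inactive.
With no repressor bound, *dulH* is transcribed.
So DulH is produced and active.
No repressor is bound and FubZ and DulH are active, so *orvG* is transcribed.
So OrvG is produced and active.
VorS is non-functional in this strain, so it has no effect.
No repressor is bound and MibR and OrvG are active, so *fubT* is transcribed.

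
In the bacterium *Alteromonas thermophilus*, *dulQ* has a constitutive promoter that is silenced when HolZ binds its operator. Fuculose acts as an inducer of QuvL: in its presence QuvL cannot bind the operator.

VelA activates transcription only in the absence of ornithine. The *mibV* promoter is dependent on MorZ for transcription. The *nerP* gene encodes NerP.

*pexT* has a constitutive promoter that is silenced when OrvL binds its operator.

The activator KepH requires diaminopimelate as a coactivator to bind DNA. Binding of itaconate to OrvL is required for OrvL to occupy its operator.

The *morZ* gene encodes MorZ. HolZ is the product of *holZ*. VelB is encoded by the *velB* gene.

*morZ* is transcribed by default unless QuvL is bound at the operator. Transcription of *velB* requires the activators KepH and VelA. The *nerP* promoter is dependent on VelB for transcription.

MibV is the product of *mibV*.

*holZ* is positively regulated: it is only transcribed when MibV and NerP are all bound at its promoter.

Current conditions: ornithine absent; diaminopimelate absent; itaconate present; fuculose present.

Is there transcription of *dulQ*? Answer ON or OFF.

ON

Fuculose is present, so QuvL is inactive.
With no repressor bound, *morZ* is transcribed.
So MorZ is produced and active.
No repressor is bound and MorZ is active, so *mibV* is transcribed.
So MibV is produced and active.
Diaminopimelate is absent, so KepH is inactive.
Ornithine is absent, so VelA is active.
Required activator KepH is absent, so *velB* is not transcribed.
So VelB is not produced.
Required activator VelB is absent, so *nerP* is not transcribed.
So NerP is not produced.
Required activator NerP is absent, so *holZ* is not transcribed.
So HolZ is not produced.
With no repressor bound, *dulQ* is transcribed.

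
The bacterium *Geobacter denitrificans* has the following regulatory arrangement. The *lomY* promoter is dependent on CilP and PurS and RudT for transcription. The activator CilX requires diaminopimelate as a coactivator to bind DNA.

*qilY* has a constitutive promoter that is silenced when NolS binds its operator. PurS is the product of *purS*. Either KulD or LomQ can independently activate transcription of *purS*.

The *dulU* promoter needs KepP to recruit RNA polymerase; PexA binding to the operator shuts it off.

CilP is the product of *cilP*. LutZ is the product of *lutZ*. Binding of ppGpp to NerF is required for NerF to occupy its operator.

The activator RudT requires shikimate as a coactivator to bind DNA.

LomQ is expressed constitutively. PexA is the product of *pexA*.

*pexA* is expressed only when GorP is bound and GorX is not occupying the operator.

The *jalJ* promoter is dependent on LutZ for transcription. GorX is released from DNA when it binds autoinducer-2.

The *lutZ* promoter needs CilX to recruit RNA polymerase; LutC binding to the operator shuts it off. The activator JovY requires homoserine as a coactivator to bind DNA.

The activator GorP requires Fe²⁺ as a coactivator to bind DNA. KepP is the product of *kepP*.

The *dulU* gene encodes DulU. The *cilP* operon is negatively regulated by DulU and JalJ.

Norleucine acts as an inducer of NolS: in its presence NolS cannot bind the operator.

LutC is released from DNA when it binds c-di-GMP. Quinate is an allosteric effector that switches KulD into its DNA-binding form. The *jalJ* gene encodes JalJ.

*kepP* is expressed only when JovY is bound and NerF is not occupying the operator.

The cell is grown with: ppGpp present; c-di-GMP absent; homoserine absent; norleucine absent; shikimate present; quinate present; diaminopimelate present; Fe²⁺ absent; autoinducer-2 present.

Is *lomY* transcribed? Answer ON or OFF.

ON

Homoserine is absent, so JovY is inactive.
ppGpp is present, so NerF is active.
With repressor NerF bound, *kepP* is not transcribed.
So KepP is not produced.
Autoinducer-2 is present, so GorX is inactive.
Fe²⁺ is absent, so GorP is inactive.
Required activator GorP is absent, so *pexA* is not transcribed.
So PexA is not produced.
Required activator KepP is absent, so *dulU* is not transcribed.
So DulU is not produced.
Diaminopimelate is present, so CilX is active.
c-di-GMP is absent, so LutC is active.
With repressor LutC bound, *lutZ* is not transcribed.
So LutZ is not produced.
Required activator LutZ is absent, so *jalJ* is not transcribed.
So JalJ is not produced.
With no repressor bound, *cilP* is transcribed.
So CilP is produced and active.
Quinate is present, so KulD is active.
LomQ is produced constitutively and is active.
Activator KulD is present, so *purS* is transcribed.
So PurS is produced and active.
Shikimate is present, so RudT is active.
No repressor is bound and CilP and PurS and RudT are active, so *lomY* is transcribed.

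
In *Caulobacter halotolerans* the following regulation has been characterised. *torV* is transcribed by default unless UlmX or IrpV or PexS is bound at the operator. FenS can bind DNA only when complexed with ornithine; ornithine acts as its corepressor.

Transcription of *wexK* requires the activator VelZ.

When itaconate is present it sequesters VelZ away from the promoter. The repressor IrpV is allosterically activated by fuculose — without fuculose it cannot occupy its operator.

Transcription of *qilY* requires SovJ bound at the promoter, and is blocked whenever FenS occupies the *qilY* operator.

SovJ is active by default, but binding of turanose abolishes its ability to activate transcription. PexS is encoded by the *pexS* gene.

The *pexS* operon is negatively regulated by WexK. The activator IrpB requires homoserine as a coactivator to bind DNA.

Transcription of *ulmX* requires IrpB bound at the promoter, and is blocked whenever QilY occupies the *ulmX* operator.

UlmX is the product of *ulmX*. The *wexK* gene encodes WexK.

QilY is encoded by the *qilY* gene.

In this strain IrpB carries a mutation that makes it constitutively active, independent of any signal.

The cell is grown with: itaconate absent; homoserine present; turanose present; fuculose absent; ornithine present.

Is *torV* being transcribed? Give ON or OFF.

Turanose is present, so SovJ is inactive.
Ornithine is present, so FenS is active.
With repressor FenS bound, *qilY* is not transcribed.
So QilY is not produced.
IrpB is constitutively active in this strain.
No repressor is bound and IrpB is active, so *ulmX* is transcribed.
So UlmX is produced and active.
Fuculose is absent, so IrpV is inactive.
Itaconate is absent, so VelZ is active.
No repressor is bound and VelZ is active, so *wexK* is transcribed.
So WexK is produced and active.
With repressor WexK bound, *pexS* is not transcribed.
So PexS is not produced.
With repressor UlmX bound, *torV* is not transcribed.

OFF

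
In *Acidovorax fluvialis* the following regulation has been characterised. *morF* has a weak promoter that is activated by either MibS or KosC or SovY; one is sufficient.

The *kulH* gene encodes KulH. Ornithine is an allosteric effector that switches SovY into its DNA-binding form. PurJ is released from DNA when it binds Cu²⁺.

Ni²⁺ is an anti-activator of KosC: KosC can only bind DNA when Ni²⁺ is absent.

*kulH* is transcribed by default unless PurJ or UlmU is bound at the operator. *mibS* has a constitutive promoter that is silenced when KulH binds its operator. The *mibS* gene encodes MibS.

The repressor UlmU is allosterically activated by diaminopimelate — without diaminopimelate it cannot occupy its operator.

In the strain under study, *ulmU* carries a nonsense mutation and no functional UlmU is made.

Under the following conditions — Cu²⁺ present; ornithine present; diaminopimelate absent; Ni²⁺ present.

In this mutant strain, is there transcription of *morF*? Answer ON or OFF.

Cu²⁺ is present, so PurJ is inactive.
UlmU is non-functional in this strain, so it has no effect.
With no repressor bound, *kulH* is transcribed.
So KulH is produced and active.
With repressor KulH bound, *mibS* is not transcribed.
So MibS is not produced.
Ni²⁺ is present, so KosC is inactive.
Ornithine is present, so SovY is active.
Activator SovY is present, so *morF* is transcribed.

ON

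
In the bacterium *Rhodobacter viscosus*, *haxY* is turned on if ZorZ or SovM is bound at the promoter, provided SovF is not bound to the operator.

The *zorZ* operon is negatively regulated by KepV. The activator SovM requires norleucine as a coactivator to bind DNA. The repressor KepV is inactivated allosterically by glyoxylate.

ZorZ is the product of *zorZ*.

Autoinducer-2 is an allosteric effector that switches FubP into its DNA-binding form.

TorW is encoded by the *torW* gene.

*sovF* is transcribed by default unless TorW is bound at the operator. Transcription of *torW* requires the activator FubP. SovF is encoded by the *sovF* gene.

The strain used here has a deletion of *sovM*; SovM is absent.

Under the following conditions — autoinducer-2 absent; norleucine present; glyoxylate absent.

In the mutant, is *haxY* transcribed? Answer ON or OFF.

OFF

Autoinducer-2 is absent, so FubP is inactive.
Required activator FubP is absent, so *torW* is not transcribed.
So TorW is not produced.
With no repressor bound, *sovF* is transcribed.
So SovF is produced and active.
Glyoxylate is absent, so KepV is active.
With repressor KepV bound, *zorZ* is not transcribed.
So ZorZ is not produced.
SovM is non-functional in this strain, so it has no effect.
With repressor SovF bound, *haxY* is not transcribed.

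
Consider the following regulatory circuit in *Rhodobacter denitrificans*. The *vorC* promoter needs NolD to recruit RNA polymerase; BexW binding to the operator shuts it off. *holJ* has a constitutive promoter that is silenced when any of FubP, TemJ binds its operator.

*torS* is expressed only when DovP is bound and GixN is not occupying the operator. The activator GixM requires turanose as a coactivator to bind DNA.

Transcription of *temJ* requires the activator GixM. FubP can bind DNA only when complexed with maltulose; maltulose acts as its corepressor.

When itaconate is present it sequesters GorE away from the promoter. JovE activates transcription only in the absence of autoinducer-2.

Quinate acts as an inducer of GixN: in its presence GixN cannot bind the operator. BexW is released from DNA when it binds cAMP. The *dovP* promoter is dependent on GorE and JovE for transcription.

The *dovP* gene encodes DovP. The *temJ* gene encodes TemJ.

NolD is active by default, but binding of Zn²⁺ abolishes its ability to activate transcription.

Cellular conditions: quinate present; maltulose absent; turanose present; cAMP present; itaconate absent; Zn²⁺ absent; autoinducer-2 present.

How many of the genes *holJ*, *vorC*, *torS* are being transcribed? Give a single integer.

1

Maltulose is absent, so FubP is inactive.
Turanose is present, so GixM is active.
No repressor is bound and GixM is active, so *temJ* is transcribed.
So TemJ is produced and active.
With repressor TemJ bound, *holJ* is not transcribed.
→ *holJ* is OFF.
cAMP is present, so BexW is inactive.
Zn²⁺ is absent, so NolD is active.
No repressor is bound and NolD is active, so *vorC* is transcribed.
→ *vorC* is ON.
Itaconate is absent, so GorE is active.
Autoinducer-2 is present, so JovE is inactive.
Required activator JovE is absent, so *dovP* is not transcribed.
So DovP is not produced.
Quinate is present, so GixN is inactive.
Required activator DovP is absent, so *torS* is not transcribed.
→ *torS* is OFF.
1 of the 3 genes is transcribed.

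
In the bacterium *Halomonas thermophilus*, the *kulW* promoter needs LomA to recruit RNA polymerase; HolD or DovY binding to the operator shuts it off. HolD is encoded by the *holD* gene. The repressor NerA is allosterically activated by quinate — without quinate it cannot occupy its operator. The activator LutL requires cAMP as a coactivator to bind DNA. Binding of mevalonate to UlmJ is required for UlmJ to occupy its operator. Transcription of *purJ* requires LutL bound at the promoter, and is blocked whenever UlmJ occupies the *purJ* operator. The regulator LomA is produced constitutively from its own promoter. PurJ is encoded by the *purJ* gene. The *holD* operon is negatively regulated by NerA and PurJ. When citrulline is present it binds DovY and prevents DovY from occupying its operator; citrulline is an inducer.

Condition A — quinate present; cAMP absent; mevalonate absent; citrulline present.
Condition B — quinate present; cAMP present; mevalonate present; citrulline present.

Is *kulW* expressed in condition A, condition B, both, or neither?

both

Condition A:
Quinate is present, so NerA is active.
cAMP is absent, so LutL is inactive.
Mevalonate is absent, so UlmJ is inactive.
Required activator LutL is absent, so *purJ* is not transcribed.
So PurJ is not produced.
With repressor NerA bound, *holD* is not transcribed.
So HolD is not produced.
LomA is produced constitutively and is active.
Citrulline is present, so DovY is inactive.
No repressor is bound and LomA is active, so *kulW* is transcribed.
→ *kulW* is ON in A.
Condition B:
Quinate is present, so NerA is active.
cAMP is present, so LutL is active.
Mevalonate is present, so UlmJ is active.
With repressor UlmJ bound, *purJ* is not transcribed.
So PurJ is not produced.
With repressor NerA bound, *holD* is not transcribed.
So HolD is not produced.
LomA is produced constitutively and is active.
Citrulline is present, so DovY is inactive.
No repressor is bound and LomA is active, so *kulW* is transcribed.
→ *kulW* is ON in B.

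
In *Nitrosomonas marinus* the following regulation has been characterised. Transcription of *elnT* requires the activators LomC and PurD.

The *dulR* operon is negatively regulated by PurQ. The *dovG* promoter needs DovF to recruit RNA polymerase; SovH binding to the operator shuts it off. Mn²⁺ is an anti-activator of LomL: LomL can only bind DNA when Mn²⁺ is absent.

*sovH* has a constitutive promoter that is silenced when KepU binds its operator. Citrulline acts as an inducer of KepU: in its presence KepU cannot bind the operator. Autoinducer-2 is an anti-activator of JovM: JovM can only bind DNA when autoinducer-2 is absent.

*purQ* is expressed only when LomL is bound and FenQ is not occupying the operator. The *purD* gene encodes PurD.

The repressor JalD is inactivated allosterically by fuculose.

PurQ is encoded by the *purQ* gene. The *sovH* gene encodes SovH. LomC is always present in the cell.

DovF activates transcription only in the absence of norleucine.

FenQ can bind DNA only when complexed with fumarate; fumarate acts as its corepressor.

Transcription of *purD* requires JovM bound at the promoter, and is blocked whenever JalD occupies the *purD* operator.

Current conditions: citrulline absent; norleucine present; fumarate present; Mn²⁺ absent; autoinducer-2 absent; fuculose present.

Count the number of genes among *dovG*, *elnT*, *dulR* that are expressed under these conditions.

Citrulline is absent, so KepU is active.
With repressor KepU bound, *sovH* is not transcribed.
So SovH is not produced.
Norleucine is present, so DovF is inactive.
Required activator DovF is absent, so *dovG* is not transcribed.
→ *dovG* is OFF.
LomC is produced constitutively and is active.
Fuculose is present, so JalD is inactive.
Autoinducer-2 is absent, so JovM is active.
No repressor is bound and JovM is active, so *purD* is transcribed.
So PurD is produced and active.
No repressor is bound and LomC and PurD are active, so *elnT* is transcribed.
→ *elnT* is ON.
Mn²⁺ is absent, so LomL is active.
Fumarate is present, so FenQ is active.
With repressor FenQ bound, *purQ* is not transcribed.
So PurQ is not produced.
With no repressor bound, *dulR* is transcribed.
→ *dulR* is ON.
2 of the 3 genes are transcribed.

2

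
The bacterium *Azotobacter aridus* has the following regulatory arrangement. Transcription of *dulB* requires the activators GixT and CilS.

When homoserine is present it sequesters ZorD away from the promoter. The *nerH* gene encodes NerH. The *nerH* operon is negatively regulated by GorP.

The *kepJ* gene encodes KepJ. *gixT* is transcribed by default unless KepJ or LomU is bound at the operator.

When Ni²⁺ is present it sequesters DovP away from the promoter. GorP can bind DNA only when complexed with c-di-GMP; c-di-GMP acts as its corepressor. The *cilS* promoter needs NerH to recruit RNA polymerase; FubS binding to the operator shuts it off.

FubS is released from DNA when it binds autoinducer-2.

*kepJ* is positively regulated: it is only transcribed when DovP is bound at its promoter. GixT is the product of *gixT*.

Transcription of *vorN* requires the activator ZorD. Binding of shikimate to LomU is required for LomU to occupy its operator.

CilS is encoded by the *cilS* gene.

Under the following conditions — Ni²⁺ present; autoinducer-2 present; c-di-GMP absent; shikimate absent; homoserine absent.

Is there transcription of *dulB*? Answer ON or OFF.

Ni²⁺ is present, so DovP is inactive.
Required activator DovP is absent, so *kepJ* is not transcribed.
So KepJ is not produced.
Shikimate is absent, so LomU is inactive.
With no repressor bound, *gixT* is transcribed.
So GixT is produced and active.
c-di-GMP is absent, so GorP is inactive.
With no repressor bound, *nerH* is transcribed.
So NerH is produced and active.
Autoinducer-2 is present, so FubS is inactive.
No repressor is bound and NerH is active, so *cilS* is transcribed.
So CilS is produced and active.
No repressor is bound and GixT and CilS are active, so *dulB* is transcribed.

ON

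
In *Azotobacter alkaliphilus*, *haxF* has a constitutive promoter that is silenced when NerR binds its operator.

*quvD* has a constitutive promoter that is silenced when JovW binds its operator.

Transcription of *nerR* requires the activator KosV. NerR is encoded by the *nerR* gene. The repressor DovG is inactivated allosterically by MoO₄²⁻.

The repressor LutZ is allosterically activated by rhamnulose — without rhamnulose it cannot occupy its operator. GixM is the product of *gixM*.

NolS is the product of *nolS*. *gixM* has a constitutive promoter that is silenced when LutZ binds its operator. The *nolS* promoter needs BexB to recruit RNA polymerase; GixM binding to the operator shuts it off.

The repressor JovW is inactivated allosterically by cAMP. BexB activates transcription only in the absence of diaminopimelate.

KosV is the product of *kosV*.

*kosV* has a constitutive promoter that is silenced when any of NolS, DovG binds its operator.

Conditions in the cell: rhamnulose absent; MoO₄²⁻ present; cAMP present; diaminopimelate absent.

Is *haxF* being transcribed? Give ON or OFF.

Rhamnulose is absent, so LutZ is inactive.
With no repressor bound, *gixM* is transcribed.
So GixM is produced and active.
Diaminopimelate is absent, so BexB is active.
With repressor GixM bound, *nolS* is not transcribed.
So NolS is not produced.
MoO₄²⁻ is present, so DovG is inactive.
With no repressor bound, *kosV* is transcribed.
So KosV is produced and active.
No repressor is bound and KosV is active, so *nerR* is transcribed.
So NerR is produced and active.
With repressor NerR bound, *haxF* is not transcribed.

OFF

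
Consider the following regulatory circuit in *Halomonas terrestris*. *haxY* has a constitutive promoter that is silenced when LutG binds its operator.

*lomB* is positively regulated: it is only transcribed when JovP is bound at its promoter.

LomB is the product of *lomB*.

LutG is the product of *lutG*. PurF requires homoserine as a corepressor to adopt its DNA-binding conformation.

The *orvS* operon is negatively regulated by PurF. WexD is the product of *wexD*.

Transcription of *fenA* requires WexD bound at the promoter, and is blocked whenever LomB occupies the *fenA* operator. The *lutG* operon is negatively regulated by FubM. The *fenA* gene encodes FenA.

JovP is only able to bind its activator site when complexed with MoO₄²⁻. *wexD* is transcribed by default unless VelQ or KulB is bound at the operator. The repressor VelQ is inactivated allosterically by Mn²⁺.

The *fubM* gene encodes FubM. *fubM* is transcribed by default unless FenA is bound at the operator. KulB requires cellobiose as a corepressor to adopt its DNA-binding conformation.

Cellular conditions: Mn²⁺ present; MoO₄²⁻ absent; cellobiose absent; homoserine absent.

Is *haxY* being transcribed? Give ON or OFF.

OFF

MoO₄²⁻ is absent, so JovP is inactive.
Required activator JovP is absent, so *lomB* is not transcribed.
So LomB is not produced.
Mn²⁺ is present, so VelQ is inactive.
Cellobiose is absent, so KulB is inactive.
With no repressor bound, *wexD* is transcribed.
So WexD is produced and active.
No repressor is bound and WexD is active, so *fenA* is transcribed.
So FenA is produced and active.
With repressor FenA bound, *fubM* is not transcribed.
So FubM is not produced.
With no repressor bound, *lutG* is transcribed.
So LutG is produced and active.
With repressor LutG bound, *haxY* is not transcribed.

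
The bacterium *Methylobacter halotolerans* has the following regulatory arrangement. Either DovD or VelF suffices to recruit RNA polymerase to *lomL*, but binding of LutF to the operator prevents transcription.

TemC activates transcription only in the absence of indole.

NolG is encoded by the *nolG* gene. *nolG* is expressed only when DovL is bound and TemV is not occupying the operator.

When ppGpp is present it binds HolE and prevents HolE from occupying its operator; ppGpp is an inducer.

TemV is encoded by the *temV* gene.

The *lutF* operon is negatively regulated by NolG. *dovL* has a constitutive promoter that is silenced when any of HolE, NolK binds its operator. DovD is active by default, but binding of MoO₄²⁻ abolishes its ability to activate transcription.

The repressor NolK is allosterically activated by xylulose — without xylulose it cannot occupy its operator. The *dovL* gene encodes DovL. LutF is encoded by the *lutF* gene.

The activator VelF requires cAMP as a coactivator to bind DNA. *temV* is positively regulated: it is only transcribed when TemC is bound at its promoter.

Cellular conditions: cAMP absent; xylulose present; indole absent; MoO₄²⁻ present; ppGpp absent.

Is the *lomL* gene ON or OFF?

OFF

MoO₄²⁻ is present, so DovD is inactive.
cAMP is absent, so VelF is inactive.
Indole is absent, so TemC is active.
No repressor is bound and TemC is active, so *temV* is transcribed.
So TemV is produced and active.
ppGpp is absent, so HolE is active.
Xylulose is present, so NolK is active.
With repressor HolE bound, *dovL* is not transcribed.
So DovL is not produced.
With repressor TemV bound, *nolG* is not transcribed.
So NolG is not produced.
With no repressor bound, *lutF* is transcribed.
So LutF is produced and active.
With repressor LutF bound, *lomL* is not transcribed.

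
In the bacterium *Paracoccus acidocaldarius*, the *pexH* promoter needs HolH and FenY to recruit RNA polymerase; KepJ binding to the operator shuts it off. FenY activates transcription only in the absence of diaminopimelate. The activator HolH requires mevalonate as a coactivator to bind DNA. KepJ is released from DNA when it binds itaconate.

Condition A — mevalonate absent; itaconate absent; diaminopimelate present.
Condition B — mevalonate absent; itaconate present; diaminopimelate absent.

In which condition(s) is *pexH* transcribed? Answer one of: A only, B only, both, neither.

neither

Condition A:
Mevalonate is absent, so HolH is inactive.
Itaconate is absent, so KepJ is active.
Diaminopimelate is present, so FenY is inactive.
With repressor KepJ bound, *pexH* is not transcribed.
→ *pexH* is OFF in A.
Condition B:
Mevalonate is absent, so HolH is inactive.
Itaconate is present, so KepJ is inactive.
Diaminopimelate is absent, so FenY is active.
Required activator HolH is absent, so *pexH* is not transcribed.
→ *pexH* is OFF in B.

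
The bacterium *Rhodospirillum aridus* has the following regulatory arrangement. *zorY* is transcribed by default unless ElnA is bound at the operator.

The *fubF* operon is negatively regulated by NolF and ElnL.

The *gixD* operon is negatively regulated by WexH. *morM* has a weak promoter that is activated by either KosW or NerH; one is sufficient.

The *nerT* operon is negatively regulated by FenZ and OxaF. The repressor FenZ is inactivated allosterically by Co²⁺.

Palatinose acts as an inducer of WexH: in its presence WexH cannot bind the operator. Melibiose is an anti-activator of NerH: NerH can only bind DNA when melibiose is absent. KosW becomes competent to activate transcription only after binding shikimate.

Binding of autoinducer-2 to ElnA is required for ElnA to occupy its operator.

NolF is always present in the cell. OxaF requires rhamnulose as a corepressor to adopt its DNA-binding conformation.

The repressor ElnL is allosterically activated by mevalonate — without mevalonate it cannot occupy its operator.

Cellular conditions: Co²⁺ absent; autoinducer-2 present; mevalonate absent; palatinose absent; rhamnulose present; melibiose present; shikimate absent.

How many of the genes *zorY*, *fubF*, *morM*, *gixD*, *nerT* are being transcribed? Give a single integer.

0

Autoinducer-2 is present, so ElnA is active.
With repressor ElnA bound, *zorY* is not transcribed.
→ *zorY* is OFF.
NolF is produced constitutively and is active.
Mevalonate is absent, so ElnL is inactive.
With repressor NolF bound, *fubF* is not transcribed.
→ *fubF* is OFF.
Shikimate is absent, so KosW is inactive.
Melibiose is present, so NerH is inactive.
No activator is available at the *morM* promoter, so *morM* is not transcribed.
→ *morM* is OFF.
Palatinose is absent, so WexH is active.
With repressor WexH bound, *gixD* is not transcribed.
→ *gixD* is OFF.
Co²⁺ is absent, so FenZ is active.
Rhamnulose is present, so OxaF is active.
With repressor FenZ bound, *nerT* is not transcribed.
→ *nerT* is OFF.
0 of the 5 genes are transcribed.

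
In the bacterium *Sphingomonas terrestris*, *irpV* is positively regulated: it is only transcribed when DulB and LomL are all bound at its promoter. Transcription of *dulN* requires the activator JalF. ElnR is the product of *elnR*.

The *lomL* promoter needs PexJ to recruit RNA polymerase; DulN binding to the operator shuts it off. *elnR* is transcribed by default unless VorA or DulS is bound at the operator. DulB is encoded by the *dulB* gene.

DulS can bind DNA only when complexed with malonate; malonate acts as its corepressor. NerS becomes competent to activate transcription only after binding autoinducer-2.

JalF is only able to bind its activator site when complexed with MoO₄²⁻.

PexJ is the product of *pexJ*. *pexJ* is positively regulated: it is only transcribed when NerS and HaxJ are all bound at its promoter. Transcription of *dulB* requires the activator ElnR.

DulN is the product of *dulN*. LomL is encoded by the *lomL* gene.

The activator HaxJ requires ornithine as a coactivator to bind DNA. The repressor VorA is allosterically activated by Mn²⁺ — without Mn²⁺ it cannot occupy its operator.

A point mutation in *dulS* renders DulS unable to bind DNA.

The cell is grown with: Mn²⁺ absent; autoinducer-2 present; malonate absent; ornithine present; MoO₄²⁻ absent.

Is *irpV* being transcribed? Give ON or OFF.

Mn²⁺ is absent, so VorA is inactive.
DulS is non-functional in this strain, so it has no effect.
With no repressor bound, *elnR* is transcribed.
So ElnR is produced and active.
No repressor is bound and ElnR is active, so *dulB* is transcribed.
So DulB is produced and active.
Autoinducer-2 is present, so NerS is active.
Ornithine is present, so HaxJ is active.
No repressor is bound and NerS and HaxJ are active, so *pexJ* is transcribed.
So PexJ is produced and active.
MoO₄²⁻ is absent, so JalF is inactive.
Required activator JalF is absent, so *dulN* is not transcribed.
So DulN is not produced.
No repressor is bound and PexJ is active, so *lomL* is transcribed.
So LomL is produced and active.
No repressor is bound and DulB and LomL are active, so *irpV* is transcribed.

ON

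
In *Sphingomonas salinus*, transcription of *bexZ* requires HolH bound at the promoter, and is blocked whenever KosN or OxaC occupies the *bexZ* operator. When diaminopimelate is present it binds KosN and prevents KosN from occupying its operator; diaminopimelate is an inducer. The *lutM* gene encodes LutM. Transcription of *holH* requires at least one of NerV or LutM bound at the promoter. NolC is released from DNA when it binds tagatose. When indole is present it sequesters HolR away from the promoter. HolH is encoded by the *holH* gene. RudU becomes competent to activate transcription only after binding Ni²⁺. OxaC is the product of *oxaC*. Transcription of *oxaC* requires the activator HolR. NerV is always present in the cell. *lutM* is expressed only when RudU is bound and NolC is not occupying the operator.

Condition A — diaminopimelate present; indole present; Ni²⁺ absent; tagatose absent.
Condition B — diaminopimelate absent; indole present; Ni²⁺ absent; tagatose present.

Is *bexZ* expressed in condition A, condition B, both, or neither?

Condition A:
Diaminopimelate is present, so KosN is inactive.
Indole is present, so HolR is inactive.
Required activator HolR is absent, so *oxaC* is not transcribed.
So OxaC is not produced.
NerV is produced constitutively and is active.
Ni²⁺ is absent, so RudU is inactive.
Tagatose is absent, so NolC is active.
With repressor NolC bound, *lutM* is not transcribed.
So LutM is not produced.
Activator NerV is present, so *holH* is transcribed.
So HolH is produced and active.
No repressor is bound and HolH is active, so *bexZ* is transcribed.
→ *bexZ* is ON in A.
Condition B:
Diaminopimelate is absent, so KosN is active.
Indole is present, so HolR is inactive.
Required activator HolR is absent, so *oxaC* is not transcribed.
So OxaC is not produced.
NerV is produced constitutively and is active.
Ni²⁺ is absent, so RudU is inactive.
Tagatose is present, so NolC is inactive.
Required activator RudU is absent, so *lutM* is not transcribed.
So LutM is not produced.
Activator NerV is present, so *holH* is transcribed.
So HolH is produced and active.
With repressor KosN bound, *bexZ* is not transcribed.
→ *bexZ* is OFF in B.

A only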